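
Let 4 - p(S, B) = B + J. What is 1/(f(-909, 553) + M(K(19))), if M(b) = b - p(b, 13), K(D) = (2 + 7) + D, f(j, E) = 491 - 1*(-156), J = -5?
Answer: 1/679 ≈ 0.0014728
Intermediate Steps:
p(S, B) = 9 - B (p(S, B) = 4 - (B - 5) = 4 - (-5 + B) = 4 + (5 - B) = 9 - B)
f(j, E) = 647 (f(j, E) = 491 + 156 = 647)
K(D) = 9 + D
M(b) = 4 + b (M(b) = b - (9 - 1*13) = b - (9 - 13) = b - 1*(-4) = b + 4 = 4 + b)
1/(f(-909, 553) + M(K(19))) = 1/(647 + (4 + (9 + 19))) = 1/(647 + (4 + 28)) = 1/(647 + 32) = 1/679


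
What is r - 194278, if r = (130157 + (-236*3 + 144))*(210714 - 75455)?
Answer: 17528425309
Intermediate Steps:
r = 17528619587 (r = (130157 + (-708 + 144))*135259 = (130157 - 564)*135259 = 129593*135259 = 17528619587)
r - 194278 = 17528619587 - 194278 = 17528425309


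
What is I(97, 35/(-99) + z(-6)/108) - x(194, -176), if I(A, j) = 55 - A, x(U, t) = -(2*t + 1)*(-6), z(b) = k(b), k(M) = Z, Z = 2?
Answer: 2064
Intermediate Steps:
k(M) = 2
z(b) = 2
x(U, t) = 6 + 12*t (x(U, t) = -(1 + 2*t)*(-6) = (-1 - 2*t)*(-6) = 6 + 12*t)
I(97, 35/(-99) + z(-6)/108) - x(194, -176) = (55 - 1*97) - (6 + 12*(-176)) = (55 - 97) - (6 - 2112) = -42 - 1*(-2106) = -42 + 2106 = 2064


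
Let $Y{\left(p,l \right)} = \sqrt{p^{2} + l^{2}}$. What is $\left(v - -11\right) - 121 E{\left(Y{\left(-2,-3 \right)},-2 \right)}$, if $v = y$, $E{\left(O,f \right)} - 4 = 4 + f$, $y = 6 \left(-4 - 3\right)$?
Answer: $-757$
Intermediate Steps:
$Y{\left(p,l \right)} = \sqrt{l^{2} + p^{2}}$
$y = -42$ ($y = 6 \left(-7\right) = -42$)
$E{\left(O,f \right)} = 8 + f$ ($E{\left(O,f \right)} = 4 + \left(4 + f\right) = 8 + f$)
$v = -42$
$\left(v - -11\right) - 121 E{\left(Y{\left(-2,-3 \right)},-2 \right)} = \left(-42 - -11\right) - 121 \left(8 - 2\right) = \left(-42 + 11\right) - 726 = -31 - 726 = -757$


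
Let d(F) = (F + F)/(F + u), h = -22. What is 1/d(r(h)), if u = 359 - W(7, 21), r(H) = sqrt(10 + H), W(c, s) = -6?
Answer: 1/2 - 365*I*sqrt(3)/12 ≈ 0.5 - 52.683*I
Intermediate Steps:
u = 365 (u = 359 - 1*(-6) = 359 + 6 = 365)
d(F) = 2*F/(365 + F) (d(F) = (F + F)/(F + 365) = (2*F)/(365 + F) = 2*F/(365 + F))
1/d(r(h)) = 1/(2*sqrt(10 - 22)/(365 + sqrt(10 - 22))) = 1/(2*sqrt(-12)/(365 + sqrt(-12))) = 1/(2*(2*I*sqrt(3))/(365 + 2*I*sqrt(3))) = 1/(4*I*sqrt(3)/(365 + 2*I*sqrt(3))) = -I*sqrt(3)*(365 + 2*I*sqrt(3))/12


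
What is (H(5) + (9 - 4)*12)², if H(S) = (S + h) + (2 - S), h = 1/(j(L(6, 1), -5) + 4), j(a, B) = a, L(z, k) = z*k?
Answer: 385641/100 ≈ 3856.4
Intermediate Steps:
L(z, k) = k*z
h = ⅒ (h = 1/(1*6 + 4) = 1/(6 + 4) = 1/10 = ⅒ ≈ 0.10000)
H(S) = 21/10 (H(S) = (S + ⅒) + (2 - S) = (⅒ + S) + (2 - S) = 21/10)
(H(5) + (9 - 4)*12)² = (21/10 + (9 - 4)*12)² = (21/10 + 5*12)² = (21/10 + 60)² = (621/10)² = 385641/100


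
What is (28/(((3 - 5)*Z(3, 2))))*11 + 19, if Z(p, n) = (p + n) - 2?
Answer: -97/3 ≈ -32.333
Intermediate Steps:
Z(p, n) = -2 + n + p (Z(p, n) = (n + p) - 2 = -2 + n + p)
(28/(((3 - 5)*Z(3, 2))))*11 + 19 = (28/(((3 - 5)*(-2 + 2 + 3))))*11 + 19 = (28/((-2*3)))*11 + 19 = (28/(-6))*11 + 19 = (28*(-⅙))*11 + 19 = -14/3*11 + 19 = -154/3 + 19 = -97/3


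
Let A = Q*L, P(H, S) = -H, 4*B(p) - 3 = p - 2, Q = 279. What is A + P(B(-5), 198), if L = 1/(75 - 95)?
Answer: -259/20 ≈ -12.950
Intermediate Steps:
B(p) = ¼ + p/4 (B(p) = ¾ + (p - 2)/4 = ¾ + (-2 + p)/4 = ¾ + (-½ + p/4) = ¼ + p/4)
L = -1/20 (L = 1/(-20) = -1/20 ≈ -0.050000)
A = -279/20 (A = 279*(-1/20) = -279/20 ≈ -13.950)
A + P(B(-5), 198) = -279/20 - (¼ + (¼)*(-5)) = -279/20 - (¼ - 5/4) = -279/20 - 1*(-1) = -279/20 + 1 = -259/20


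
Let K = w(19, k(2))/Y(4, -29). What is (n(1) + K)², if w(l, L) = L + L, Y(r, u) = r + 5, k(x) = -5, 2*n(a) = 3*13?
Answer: 109561/324 ≈ 338.15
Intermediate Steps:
n(a) = 39/2 (n(a) = (3*13)/2 = (½)*39 = 39/2)
Y(r, u) = 5 + r
w(l, L) = 2*L
K = -10/9 (K = (2*(-5))/(5 + 4) = -10/9 ≈ -1.1111)
(n(1) + K)² = (39/2 - 10/9)² = (331/18)² = 109561/324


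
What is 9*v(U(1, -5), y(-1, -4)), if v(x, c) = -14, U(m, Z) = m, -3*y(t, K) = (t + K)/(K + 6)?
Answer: -126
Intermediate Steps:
y(t, K) = -(K + t)/(3*(6 + K)) (y(t, K) = -(t + K)/(3*(K + 6)) = -(K + t)/(3*(6 + K)))
9*v(U(1, -5), y(-1, -4)) = 9*(-14) = -126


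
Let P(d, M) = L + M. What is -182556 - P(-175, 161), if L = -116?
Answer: -182601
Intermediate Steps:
P(d, M) = -116 + M
-182556 - P(-175, 161) = -182556 - (-116 + 161) = -182556 - 1*45 = -182556 - 45 = -182601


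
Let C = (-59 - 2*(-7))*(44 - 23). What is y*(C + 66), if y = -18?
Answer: 15822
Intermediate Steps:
C = -945 (C = (-59 + 14)*21 = -45*21 = -945)
y*(C + 66) = -18*(-945 + 66) = -18*(-879) = 15822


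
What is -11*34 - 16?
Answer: -390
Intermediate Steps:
-11*34 - 16 = -374 - 16 = -390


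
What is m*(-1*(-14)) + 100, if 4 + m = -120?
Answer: -1636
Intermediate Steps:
m = -124 (m = -4 - 120 = -124)
m*(-1*(-14)) + 100 = -(-124)*(-14) + 100 = -124*14 + 100 = -1736 + 100 = -1636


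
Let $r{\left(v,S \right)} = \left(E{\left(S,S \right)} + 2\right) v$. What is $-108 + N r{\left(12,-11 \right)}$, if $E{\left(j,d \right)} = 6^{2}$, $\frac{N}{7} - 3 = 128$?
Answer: $418044$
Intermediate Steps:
$N = 917$ ($N = 21 + 7 \cdot 128 = 21 + 896 = 917$)
$E{\left(j,d \right)} = 36$
$r{\left(v,S \right)} = 38 v$ ($r{\left(v,S \right)} = \left(36 + 2\right) v = 38 v$)
$-108 + N r{\left(12,-11 \right)} = -108 + 917 \cdot 38 \cdot 12 = -108 + 917 \cdot 456 = -108 + 418152 = 418044$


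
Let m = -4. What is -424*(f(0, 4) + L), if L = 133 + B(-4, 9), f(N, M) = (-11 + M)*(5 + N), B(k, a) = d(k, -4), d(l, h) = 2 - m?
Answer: -44096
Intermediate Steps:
d(l, h) = 6 (d(l, h) = 2 - 1*(-4) = 2 + 4 = 6)
B(k, a) = 6
L = 139 (L = 133 + 6 = 139)
-424*(f(0, 4) + L) = -424*((-55 - 11*0 + 5*4 + 4*0) + 139) = -424*((-55 + 0 + 20 + 0) + 139) = -424*(-35 + 139) = -424*104 = -44096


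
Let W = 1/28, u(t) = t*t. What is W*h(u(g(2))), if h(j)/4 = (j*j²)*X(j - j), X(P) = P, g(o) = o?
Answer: 0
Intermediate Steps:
u(t) = t²
W = 1/28 ≈ 0.035714
h(j) = 0 (h(j) = 4*((j*j²)*(j - j)) = 4*(j³*0) = 4*0 = 0)
W*h(u(g(2))) = (1/28)*0 = 0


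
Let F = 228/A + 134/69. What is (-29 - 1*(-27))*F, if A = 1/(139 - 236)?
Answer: 3051740/69 ≈ 44228.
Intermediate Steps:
A = -1/97 (A = 1/(-97) = -1/97 ≈ -0.010309)
F = -1525870/69 (F = 228/(-1/97) + 134/69 = 228*(-97) + 134*(1/69) = -22116 + 134/69 = -1525870/69 ≈ -22114.)
(-29 - 1*(-27))*F = (-29 - 1*(-27))*(-1525870/69) = (-29 + 27)*(-1525870/69) = -2*(-1525870/69) = 3051740/69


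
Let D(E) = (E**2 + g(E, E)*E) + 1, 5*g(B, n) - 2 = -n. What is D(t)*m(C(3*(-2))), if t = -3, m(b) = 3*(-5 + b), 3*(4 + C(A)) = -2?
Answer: -203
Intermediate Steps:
C(A) = -14/3 (C(A) = -4 + (1/3)*(-2) = -4 - 2/3 = -14/3)
m(b) = -15 + 3*b
g(B, n) = 2/5 - n/5 (g(B, n) = 2/5 + (-n)/5 = 2/5 - n/5)
D(E) = 1 + E**2 + E*(2/5 - E/5) (D(E) = (E**2 + (2/5 - E/5)*E) + 1 = (E**2 + E*(2/5 - E/5)) + 1 = 1 + E**2 + E*(2/5 - E/5))
D(t)*m(C(3*(-2))) = (1 + (2/5)*(-3) + (4/5)*(-3)**2)*(-15 + 3*(-14/3)) = (1 - 6/5 + (4/5)*9)*(-15 - 14) = (1 - 6/5 + 36/5)*(-29) = 7*(-29) = -203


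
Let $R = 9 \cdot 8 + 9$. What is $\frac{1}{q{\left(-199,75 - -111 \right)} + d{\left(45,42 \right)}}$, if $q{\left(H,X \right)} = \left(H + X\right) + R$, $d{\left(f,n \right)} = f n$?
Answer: $\frac{1}{1958} \approx 0.00051073$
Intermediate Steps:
$R = 81$ ($R = 72 + 9 = 81$)
$q{\left(H,X \right)} = 81 + H + X$ ($q{\left(H,X \right)} = \left(H + X\right) + 81 = 81 + H + X$)
$\frac{1}{q{\left(-199,75 - -111 \right)} + d{\left(45,42 \right)}} = \frac{1}{\left(81 - 199 + \left(75 - -111\right)\right) + 45 \cdot 42} = \frac{1}{\left(81 - 199 + \left(75 + 111\right)\right) + 1890} = \frac{1}{\left(81 - 199 + 186\right) + 1890} = \frac{1}{68 + 1890} = \frac{1}{1958}$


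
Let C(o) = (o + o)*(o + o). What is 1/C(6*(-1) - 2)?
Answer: 1/256 ≈ 0.0039063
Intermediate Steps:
C(o) = 4*o² (C(o) = (2*o)*(2*o) = 4*o²)
1/C(6*(-1) - 2) = 1/(4*(6*(-1) - 2)²) = 1/(4*(-6 - 2)²) = 1/(4*(-8)²) = 1/(4*64) = 1/256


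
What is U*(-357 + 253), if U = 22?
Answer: -2288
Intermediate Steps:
U*(-357 + 253) = 22*(-357 + 253) = 22*(-104) = -2288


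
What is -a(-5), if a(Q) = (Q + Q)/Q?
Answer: -2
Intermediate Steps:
a(Q) = 2 (a(Q) = (2*Q)/Q = 2)
-a(-5) = -1*2 = -2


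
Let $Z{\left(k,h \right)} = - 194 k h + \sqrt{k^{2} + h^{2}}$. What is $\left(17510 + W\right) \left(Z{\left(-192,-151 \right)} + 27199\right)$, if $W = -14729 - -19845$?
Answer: $-126643355874 + 22626 \sqrt{59665} \approx -1.2664 \cdot 10^{11}$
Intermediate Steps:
$W = 5116$ ($W = -14729 + 19845 = 5116$)
$Z{\left(k,h \right)} = \sqrt{h^{2} + k^{2}} - 194 h k$ ($Z{\left(k,h \right)} = - 194 h k + \sqrt{h^{2} + k^{2}} = \sqrt{h^{2} + k^{2}} - 194 h k$)
$\left(17510 + W\right) \left(Z{\left(-192,-151 \right)} + 27199\right) = \left(17510 + 5116\right) \left(\left(\sqrt{\left(-151\right)^{2} + \left(-192\right)^{2}} - \left(-29294\right) \left(-192\right)\right) + 27199\right) = 22626 \left(\left(\sqrt{22801 + 36864} - 5624448\right) + 27199\right) = 22626 \left(\left(\sqrt{59665} - 5624448\right) + 27199\right) = 22626 \left(\left(-5624448 + \sqrt{59665}\right) + 27199\right) = 22626 \left(-5597249 + \sqrt{59665}\right) = -126643355874 + 22626 \sqrt{59665}$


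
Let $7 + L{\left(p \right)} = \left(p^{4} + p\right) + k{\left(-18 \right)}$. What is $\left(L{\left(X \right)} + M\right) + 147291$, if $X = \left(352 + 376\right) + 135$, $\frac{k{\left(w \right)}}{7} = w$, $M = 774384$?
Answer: $554681785766$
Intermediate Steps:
$k{\left(w \right)} = 7 w$
$X = 863$ ($X = 728 + 135 = 863$)
$L{\left(p \right)} = -133 + p + p^{4}$ ($L{\left(p \right)} = -7 + \left(\left(p^{4} + p\right) + 7 \left(-18\right)\right) = -7 - \left(126 - p - p^{4}\right) = -7 + \left(-126 + p + p^{4}\right) = -133 + p + p^{4}$)
$\left(L{\left(X \right)} + M\right) + 147291 = \left(\left(-133 + 863 + 863^{4}\right) + 774384\right) + 147291 = \left(\left(-133 + 863 + 554680863361\right) + 774384\right) + 147291 = \left(554680864091 + 774384\right) + 147291 = 554681638475 + 147291 = 554681785766$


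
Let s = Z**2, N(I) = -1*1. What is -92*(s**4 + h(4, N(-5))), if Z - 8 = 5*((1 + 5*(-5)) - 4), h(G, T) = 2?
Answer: -8479676358863880376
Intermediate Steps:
N(I) = -1
Z = -132 (Z = 8 + 5*((1 + 5*(-5)) - 4) = 8 + 5*((1 - 25) - 4) = 8 + 5*(-24 - 4) = 8 + 5*(-28) = 8 - 140 = -132)
s = 17424 (s = (-132)**2 = 17424)
-92*(s**4 + h(4, N(-5))) = -92*(17424**4 + 2) = -92*(92170395205042176 + 2) = -92*92170395205042178 = -8479676358863880376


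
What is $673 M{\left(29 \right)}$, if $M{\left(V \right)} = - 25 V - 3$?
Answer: $-489944$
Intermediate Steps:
$M{\left(V \right)} = -3 - 25 V$
$673 M{\left(29 \right)} = 673 \left(-3 - 725\right) = 673 \left(-728\right) = -489944$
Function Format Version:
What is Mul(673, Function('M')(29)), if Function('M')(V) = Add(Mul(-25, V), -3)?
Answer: -489944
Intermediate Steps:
Function('M')(V) = Add(-3, Mul(-25, V))
Mul(673, Function('M')(29)) = Mul(673, Add(-3, Mul(-25, 29))) = Mul(673, Add(-3, -725)) = Mul(673, -728) = -489944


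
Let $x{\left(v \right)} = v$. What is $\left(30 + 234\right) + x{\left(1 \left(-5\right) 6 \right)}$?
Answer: $234$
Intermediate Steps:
$\left(30 + 234\right) + x{\left(1 \left(-5\right) 6 \right)} = \left(30 + 234\right) + 1 \left(-5\right) 6 = 264 - 30 = 234$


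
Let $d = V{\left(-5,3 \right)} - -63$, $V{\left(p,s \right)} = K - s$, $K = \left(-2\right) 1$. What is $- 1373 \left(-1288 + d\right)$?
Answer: $1688790$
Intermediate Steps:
$K = -2$
$V{\left(p,s \right)} = -2 - s$
$d = 58$ ($d = \left(-2 - 3\right) - -63 = \left(-2 - 3\right) + 63 = -5 + 63 = 58$)
$- 1373 \left(-1288 + d\right) = - 1373 \left(-1288 + 58\right) = \left(-1373\right) \left(-1230\right) = 1688790$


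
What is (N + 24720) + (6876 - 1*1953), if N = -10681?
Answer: 18962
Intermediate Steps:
(N + 24720) + (6876 - 1*1953) = (-10681 + 24720) + (6876 - 1*1953) = 14039 + (6876 - 1953) = 14039 + 4923 = 18962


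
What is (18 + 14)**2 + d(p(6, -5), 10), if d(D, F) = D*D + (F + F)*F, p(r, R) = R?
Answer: 1249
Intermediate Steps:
d(D, F) = D**2 + 2*F**2 (d(D, F) = D**2 + (2*F)*F = D**2 + 2*F**2)
(18 + 14)**2 + d(p(6, -5), 10) = (18 + 14)**2 + ((-5)**2 + 2*10**2) = 32**2 + (25 + 2*100) = 1024 + (25 + 200) = 1024 + 225 = 1249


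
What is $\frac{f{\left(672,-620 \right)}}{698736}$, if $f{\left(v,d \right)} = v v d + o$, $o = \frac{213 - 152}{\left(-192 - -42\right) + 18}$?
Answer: $- \frac{36957634621}{92233152} \approx -400.7$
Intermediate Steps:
$o = - \frac{61}{132}$ ($o = \frac{61}{\left(-192 + 42\right) + 18} = \frac{61}{-150 + 18} = \frac{61}{-132} = 61 \left(- \frac{1}{132}\right) = - \frac{61}{132} \approx -0.46212$)
$f{\left(v,d \right)} = - \frac{61}{132} + d v^{2}$ ($f{\left(v,d \right)} = v v d - \frac{61}{132} = v^{2} d - \frac{61}{132} = d v^{2} - \frac{61}{132} = - \frac{61}{132} + d v^{2}$)
$\frac{f{\left(672,-620 \right)}}{698736} = \frac{- \frac{61}{132} - 620 \cdot 672^{2}}{698736} = \left(- \frac{61}{132} - 279982080\right) \frac{1}{698736} = \left(- \frac{36957634621}{132}\right) \frac{1}{698736} = - \frac{36957634621}{92233152}$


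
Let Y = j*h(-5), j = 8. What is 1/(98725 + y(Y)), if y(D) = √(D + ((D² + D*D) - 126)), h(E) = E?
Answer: 98725/9746622591 - √3034/9746622591 ≈ 1.0124e-5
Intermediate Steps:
Y = -40 (Y = 8*(-5) = -40)
y(D) = √(-126 + D + 2*D²) (y(D) = √(D + ((D² + D²) - 126)) = √(D + (2*D² - 126)) = √(D + (-126 + 2*D²)) = √(-126 + D + 2*D²))
1/(98725 + y(Y)) = 1/(98725 + √(-126 - 40 + 2*(-40)²)) = 1/(98725 + √(-126 - 40 + 2*1600)) = 1/(98725 + √(-126 - 40 + 3200)) = 1/(98725 + √3034)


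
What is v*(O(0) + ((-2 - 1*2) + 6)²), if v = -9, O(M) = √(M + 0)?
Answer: -36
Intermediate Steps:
O(M) = √M
v*(O(0) + ((-2 - 1*2) + 6)²) = -9*(√0 + ((-2 - 1*2) + 6)²) = -9*(0 + ((-2 - 2) + 6)²) = -9*(0 + (-4 + 6)²) = -9*(0 + 2²) = -9*(0 + 4) = -9*4 = -36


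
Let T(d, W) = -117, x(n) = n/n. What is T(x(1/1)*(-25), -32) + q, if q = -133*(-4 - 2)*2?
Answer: 1479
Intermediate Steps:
x(n) = 1
q = 1596 (q = -(-798)*2 = -133*(-12) = 1596)
T(x(1/1)*(-25), -32) + q = -117 + 1596 = 1479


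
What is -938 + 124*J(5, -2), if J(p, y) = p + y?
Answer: -566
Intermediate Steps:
-938 + 124*J(5, -2) = -938 + 124*(5 - 2) = -938 + 124*3 = -938 + 372 = -566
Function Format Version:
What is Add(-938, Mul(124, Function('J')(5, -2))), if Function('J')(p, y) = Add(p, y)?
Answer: -566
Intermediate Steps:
Add(-938, Mul(124, Function('J')(5, -2))) = Add(-938, Mul(124, Add(5, -2))) = Add(-938, Mul(124, 3)) = Add(-938, 372) = -566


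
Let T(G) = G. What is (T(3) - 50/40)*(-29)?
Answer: -203/4 ≈ -50.750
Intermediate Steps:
(T(3) - 50/40)*(-29) = (3 - 50/40)*(-29) = (3 - 50*1/40)*(-29) = (3 - 5/4)*(-29) = (7/4)*(-29) = -203/4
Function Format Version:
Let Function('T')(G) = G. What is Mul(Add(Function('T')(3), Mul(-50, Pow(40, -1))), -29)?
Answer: Rational(-203, 4) ≈ -50.750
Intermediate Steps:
Mul(Add(Function('T')(3), Mul(-50, Pow(40, -1))), -29) = Mul(Add(3, Mul(-50, Pow(40, -1))), -29) = Mul(Add(3, Mul(-50, Rational(1, 40))), -29) = Mul(Add(3, Rational(-5, 4)), -29) = Mul(Rational(7, 4), -29) = Rational(-203, 4)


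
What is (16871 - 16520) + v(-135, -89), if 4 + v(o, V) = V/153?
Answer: 53002/153 ≈ 346.42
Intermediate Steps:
v(o, V) = -4 + V/153
(16871 - 16520) + v(-135, -89) = (16871 - 16520) + (-4 + (1/153)*(-89)) = 351 + (-4 - 89/153) = 351 - 701/153 = 53002/153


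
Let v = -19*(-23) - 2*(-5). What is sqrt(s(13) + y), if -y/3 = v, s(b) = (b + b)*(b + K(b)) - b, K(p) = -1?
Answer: I*sqrt(1042) ≈ 32.28*I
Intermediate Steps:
s(b) = -b + 2*b*(-1 + b) (s(b) = (b + b)*(b - 1) - b = (2*b)*(-1 + b) - b = 2*b*(-1 + b) - b = -b + 2*b*(-1 + b))
v = 447 (v = 437 + 10 = 447)
y = -1341 (y = -3*447 = -1341)
sqrt(s(13) + y) = sqrt(13*(-3 + 2*13) - 1341) = sqrt(13*(-3 + 26) - 1341) = sqrt(13*23 - 1341) = sqrt(299 - 1341) = sqrt(-1042) = I*sqrt(1042)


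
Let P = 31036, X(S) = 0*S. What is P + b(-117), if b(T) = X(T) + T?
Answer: 30919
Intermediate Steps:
X(S) = 0
b(T) = T (b(T) = 0 + T = T)
P + b(-117) = 31036 - 117 = 30919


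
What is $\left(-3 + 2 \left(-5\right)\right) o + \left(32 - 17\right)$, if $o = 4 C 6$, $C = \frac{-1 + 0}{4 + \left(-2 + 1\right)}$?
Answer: $119$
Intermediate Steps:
$C = - \frac{1}{3}$ ($C = - \frac{1}{4 - 1} = - \frac{1}{3} \approx -0.33333$)
$o = -8$ ($o = 4 \left(- \frac{1}{3}\right) 6 = \left(- \frac{4}{3}\right) 6 = -8$)
$\left(-3 + 2 \left(-5\right)\right) o + \left(32 - 17\right) = \left(-3 + 2 \left(-5\right)\right) \left(-8\right) + \left(32 - 17\right) = \left(-3 - 10\right) \left(-8\right) + 15 = \left(-13\right) \left(-8\right) + 15 = 104 + 15 = 119$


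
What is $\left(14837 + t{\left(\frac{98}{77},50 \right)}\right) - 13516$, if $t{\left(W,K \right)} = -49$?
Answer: $1272$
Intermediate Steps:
$\left(14837 + t{\left(\frac{98}{77},50 \right)}\right) - 13516 = \left(14837 - 49\right) - 13516 = 14788 - 13516 = 1272$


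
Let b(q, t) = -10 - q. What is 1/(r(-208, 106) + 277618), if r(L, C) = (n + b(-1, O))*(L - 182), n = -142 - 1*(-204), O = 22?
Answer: 1/256948 ≈ 3.8918e-6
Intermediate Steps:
n = 62 (n = -142 + 204 = 62)
r(L, C) = -9646 + 53*L (r(L, C) = (62 + (-10 - 1*(-1)))*(L - 182) = (62 + (-10 + 1))*(-182 + L) = (62 - 9)*(-182 + L) = 53*(-182 + L) = -9646 + 53*L)
1/(r(-208, 106) + 277618) = 1/((-9646 + 53*(-208)) + 277618) = 1/((-9646 - 11024) + 277618) = 1/(-20670 + 277618) = 1/256948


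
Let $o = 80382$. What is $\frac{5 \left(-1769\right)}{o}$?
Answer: $- \frac{8845}{80382} \approx -0.11004$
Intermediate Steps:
$\frac{5 \left(-1769\right)}{o} = \frac{5 \left(-1769\right)}{80382} = \left(-8845\right) \frac{1}{80382} = - \frac{8845}{80382}$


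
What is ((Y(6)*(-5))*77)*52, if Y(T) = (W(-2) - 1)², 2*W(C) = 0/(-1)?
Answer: -20020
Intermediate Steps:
W(C) = 0 (W(C) = (0/(-1))/2 = (0*(-1))/2 = (½)*0 = 0)
Y(T) = 1 (Y(T) = (0 - 1)² = (-1)² = 1)
((Y(6)*(-5))*77)*52 = ((1*(-5))*77)*52 = -5*77*52 = -385*52 = -20020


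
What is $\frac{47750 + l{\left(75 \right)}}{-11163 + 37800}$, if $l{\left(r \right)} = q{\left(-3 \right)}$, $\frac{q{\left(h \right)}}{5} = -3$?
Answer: $\frac{47735}{26637} \approx 1.7921$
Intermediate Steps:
$q{\left(h \right)} = -15$ ($q{\left(h \right)} = 5 \left(-3\right) = -15$)
$l{\left(r \right)} = -15$
$\frac{47750 + l{\left(75 \right)}}{-11163 + 37800} = \frac{47750 - 15}{-11163 + 37800} = \frac{47735}{26637}$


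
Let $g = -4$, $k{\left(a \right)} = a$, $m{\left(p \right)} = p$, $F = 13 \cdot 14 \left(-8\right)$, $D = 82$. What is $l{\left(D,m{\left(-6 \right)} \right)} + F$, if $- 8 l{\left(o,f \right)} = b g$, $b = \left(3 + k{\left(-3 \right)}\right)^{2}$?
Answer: $-1456$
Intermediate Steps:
$F = -1456$ ($F = 182 \left(-8\right) = -1456$)
$b = 0$ ($b = \left(3 - 3\right)^{2} = 0^{2} = 0$)
$l{\left(o,f \right)} = 0$ ($l{\left(o,f \right)} = - \frac{0 \left(-4\right)}{8} = \left(- \frac{1}{8}\right) 0 = 0$)
$l{\left(D,m{\left(-6 \right)} \right)} + F = 0 - 1456 = -1456$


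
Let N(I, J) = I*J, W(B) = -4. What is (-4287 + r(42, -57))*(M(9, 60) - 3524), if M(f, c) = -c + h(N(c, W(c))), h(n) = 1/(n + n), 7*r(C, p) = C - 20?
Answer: 51587265827/3360 ≈ 1.5353e+7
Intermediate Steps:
r(C, p) = -20/7 + C/7 (r(C, p) = (C - 20)/7 = (-20 + C)/7 = -20/7 + C/7)
h(n) = 1/(2*n)
M(f, c) = -c - 1/(8*c) (M(f, c) = -c + 1/(2*((c*(-4)))) = -c + 1/(2*((-4*c))) = -c + (-1/(4*c))/2 = -c - 1/(8*c))
(-4287 + r(42, -57))*(M(9, 60) - 3524) = (-4287 + (-20/7 + (1/7)*42))*((-1*60 - 1/8/60) - 3524) = (-4287 + (-20/7 + 6))*((-60 - 1/8*1/60) - 3524) = (-4287 + 22/7)*((-60 - 1/480) - 3524) = -29987*(-28801/480 - 3524)/7 = -29987/7*(-1720321/480) = 51587265827/3360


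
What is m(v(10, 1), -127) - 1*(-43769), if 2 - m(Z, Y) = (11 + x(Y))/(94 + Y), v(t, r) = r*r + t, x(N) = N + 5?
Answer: 481444/11 ≈ 43768.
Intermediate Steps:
x(N) = 5 + N
v(t, r) = t + r² (v(t, r) = r² + t = t + r²)
m(Z, Y) = 2 - (16 + Y)/(94 + Y) (m(Z, Y) = 2 - (11 + (5 + Y))/(94 + Y) = 2 - (16 + Y)/(94 + Y))
m(v(10, 1), -127) - 1*(-43769) = (172 - 127)/(94 - 127) - 1*(-43769) = 45/(-33) + 43769 = -1/33*45 + 43769 = -15/11 + 43769 = 481444/11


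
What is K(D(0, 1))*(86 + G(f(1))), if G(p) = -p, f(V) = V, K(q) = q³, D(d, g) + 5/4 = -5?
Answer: -1328125/64 ≈ -20752.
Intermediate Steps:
D(d, g) = -25/4 (D(d, g) = -5/4 - 5 = -25/4)
K(D(0, 1))*(86 + G(f(1))) = (-25/4)³*(86 - 1*1) = -15625*(86 - 1)/64 = -15625/64*85 = -1328125/64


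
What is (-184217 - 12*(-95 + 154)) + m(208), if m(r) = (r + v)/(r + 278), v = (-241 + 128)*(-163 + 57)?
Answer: -4992298/27 ≈ -1.8490e+5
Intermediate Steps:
v = 11978 (v = -113*(-106) = 11978)
m(r) = (11978 + r)/(278 + r) (m(r) = (r + 11978)/(r + 278) = (11978 + r)/(278 + r))
(-184217 - 12*(-95 + 154)) + m(208) = (-184217 - 12*(-95 + 154)) + (11978 + 208)/(278 + 208) = (-184217 - 12*59) + 12186/486 = (-184217 - 708) + (1/486)*12186 = -184925 + 677/27 = -4992298/27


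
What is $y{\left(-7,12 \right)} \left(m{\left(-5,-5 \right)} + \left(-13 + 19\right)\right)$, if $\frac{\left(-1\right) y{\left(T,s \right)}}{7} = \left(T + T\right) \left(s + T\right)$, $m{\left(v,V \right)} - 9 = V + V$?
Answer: $2450$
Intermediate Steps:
$m{\left(v,V \right)} = 9 + 2 V$ ($m{\left(v,V \right)} = 9 + \left(V + V\right) = 9 + 2 V$)
$y{\left(T,s \right)} = - 14 T \left(T + s\right)$ ($y{\left(T,s \right)} = - 7 \left(T + T\right) \left(s + T\right) = - 7 \cdot 2 T \left(T + s\right) = - 14 T \left(T + s\right)$)
$y{\left(-7,12 \right)} \left(m{\left(-5,-5 \right)} + \left(-13 + 19\right)\right) = \left(-14\right) \left(-7\right) \left(-7 + 12\right) \left(\left(9 + 2 \left(-5\right)\right) + \left(-13 + 19\right)\right) = \left(-14\right) \left(-7\right) 5 \left(\left(9 - 10\right) + 6\right) = 490 \left(-1 + 6\right) = 490 \cdot 5 = 2450$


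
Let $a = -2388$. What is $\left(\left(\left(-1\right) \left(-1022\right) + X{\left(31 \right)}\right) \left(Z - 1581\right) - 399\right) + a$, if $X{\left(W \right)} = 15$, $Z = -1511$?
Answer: $-3209191$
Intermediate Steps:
$\left(\left(\left(-1\right) \left(-1022\right) + X{\left(31 \right)}\right) \left(Z - 1581\right) - 399\right) + a = \left(\left(\left(-1\right) \left(-1022\right) + 15\right) \left(-1511 - 1581\right) - 399\right) - 2388 = \left(\left(1022 + 15\right) \left(-3092\right) - 399\right) - 2388 = \left(1037 \left(-3092\right) - 399\right) - 2388 = \left(-3206404 - 399\right) - 2388 = -3206803 - 2388 = -3209191$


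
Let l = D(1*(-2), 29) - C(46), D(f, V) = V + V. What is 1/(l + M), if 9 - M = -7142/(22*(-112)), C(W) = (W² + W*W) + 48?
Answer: -1232/5193987 ≈ -0.00023720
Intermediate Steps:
D(f, V) = 2*V
C(W) = 48 + 2*W² (C(W) = (W² + W²) + 48 = 2*W² + 48 = 48 + 2*W²)
M = 7517/1232 (M = 9 - (-7142)/(22*(-112)) = 9 - (-7142)/(-2464) = 9 - (-7142)*(-1)/2464 = 9 - 1*3571/1232 = 9 - 3571/1232 = 7517/1232 ≈ 6.1015)
l = -4222 (l = 2*29 - (48 + 2*46²) = 58 - (48 + 2*2116) = 58 - (48 + 4232) = 58 - 1*4280 = 58 - 4280 = -4222)
1/(l + M) = 1/(-4222 + 7517/1232) = 1/(-5193987/1232) = -1232/5193987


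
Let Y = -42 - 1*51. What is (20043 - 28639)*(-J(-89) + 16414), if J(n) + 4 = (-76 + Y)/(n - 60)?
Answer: -21026787348/149 ≈ -1.4112e+8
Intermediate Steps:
Y = -93 (Y = -42 - 51 = -93)
J(n) = -4 - 169/(-60 + n) (J(n) = -4 + (-76 - 93)/(n - 60) = -4 - 169/(-60 + n))
(20043 - 28639)*(-J(-89) + 16414) = (20043 - 28639)*(-(71 - 4*(-89))/(-60 - 89) + 16414) = -8596*(-(71 + 356)/(-149) + 16414) = -8596*(-(-1)*427/149 + 16414) = -8596*(-1*(-427/149) + 16414) = -8596*(427/149 + 16414) = -8596*2446113/149 = -21026787348/149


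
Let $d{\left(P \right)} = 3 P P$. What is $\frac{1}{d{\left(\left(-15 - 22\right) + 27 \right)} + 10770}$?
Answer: $\frac{1}{11070} \approx 9.0334 \cdot 10^{-5}$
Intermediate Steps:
$d{\left(P \right)} = 3 P^{2}$
$\frac{1}{d{\left(\left(-15 - 22\right) + 27 \right)} + 10770} = \frac{1}{3 \left(\left(-15 - 22\right) + 27\right)^{2} + 10770} = \frac{1}{3 \left(-37 + 27\right)^{2} + 10770} = \frac{1}{3 \left(-10\right)^{2} + 10770} = \frac{1}{3 \cdot 100 + 10770} = \frac{1}{300 + 10770} = \frac{1}{11070}$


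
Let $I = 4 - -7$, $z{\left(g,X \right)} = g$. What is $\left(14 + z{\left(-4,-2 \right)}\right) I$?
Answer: $110$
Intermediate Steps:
$I = 11$ ($I = 4 + 7 = 11$)
$\left(14 + z{\left(-4,-2 \right)}\right) I = \left(14 - 4\right) 11 = 10 \cdot 11 = 110$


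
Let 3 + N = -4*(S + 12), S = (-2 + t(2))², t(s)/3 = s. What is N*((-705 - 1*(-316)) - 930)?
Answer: 151685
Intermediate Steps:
t(s) = 3*s
S = 16 (S = (-2 + 3*2)² = (-2 + 6)² = 4² = 16)
N = -115 (N = -3 - 4*(16 + 12) = -3 - 4*28 = -3 - 112 = -115)
N*((-705 - 1*(-316)) - 930) = -115*((-705 - 1*(-316)) - 930) = -115*((-705 + 316) - 930) = -115*(-389 - 930) = -115*(-1319) = 151685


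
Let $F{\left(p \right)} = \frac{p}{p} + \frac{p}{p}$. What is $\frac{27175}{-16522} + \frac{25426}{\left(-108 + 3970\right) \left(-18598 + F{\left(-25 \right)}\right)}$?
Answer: $- \frac{488016874743}{296643224636} \approx -1.6451$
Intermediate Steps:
$F{\left(p \right)} = 2$ ($F{\left(p \right)} = 1 + 1 = 2$)
$\frac{27175}{-16522} + \frac{25426}{\left(-108 + 3970\right) \left(-18598 + F{\left(-25 \right)}\right)} = \frac{27175}{-16522} + \frac{25426}{\left(-108 + 3970\right) \left(-18598 + 2\right)} = 27175 \left(- \frac{1}{16522}\right) + \frac{25426}{3862 \left(-18596\right)} = - \frac{27175}{16522} + \frac{25426}{-71817752} = - \frac{27175}{16522} + 25426 \left(- \frac{1}{71817752}\right) = - \frac{27175}{16522} - \frac{12713}{35908876} = - \frac{488016874743}{296643224636}$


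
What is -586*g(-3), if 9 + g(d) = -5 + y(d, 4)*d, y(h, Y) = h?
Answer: 2930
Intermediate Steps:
g(d) = -14 + d² (g(d) = -9 + (-5 + d*d) = -9 + (-5 + d²) = -14 + d²)
-586*g(-3) = -586*(-14 + (-3)²) = -586*(-14 + 9) = -586*(-5) = 2930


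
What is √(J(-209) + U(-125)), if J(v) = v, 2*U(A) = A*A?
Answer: √30414/2 ≈ 87.198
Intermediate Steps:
U(A) = A²/2 (U(A) = (A*A)/2 = A²/2)
√(J(-209) + U(-125)) = √(-209 + (½)*(-125)²) = √(-209 + (½)*15625) = √(-209 + 15625/2) = √(15207/2) = √30414/2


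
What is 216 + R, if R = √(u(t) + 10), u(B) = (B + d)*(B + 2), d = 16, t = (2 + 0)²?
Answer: 216 + √130 ≈ 227.40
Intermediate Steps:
t = 4 (t = 2² = 4)
u(B) = (2 + B)*(16 + B) (u(B) = (B + 16)*(B + 2) = (16 + B)*(2 + B) = (2 + B)*(16 + B))
R = √130 (R = √((32 + 4² + 18*4) + 10) = √((32 + 16 + 72) + 10) = √(120 + 10) = √130 ≈ 11.402)
216 + R = 216 + √130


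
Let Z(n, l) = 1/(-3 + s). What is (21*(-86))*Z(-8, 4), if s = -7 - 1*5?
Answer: 602/5 ≈ 120.40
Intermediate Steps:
s = -12 (s = -7 - 5 = -12)
Z(n, l) = -1/15 (Z(n, l) = 1/(-3 - 12) = 1/(-15) = -1/15)
(21*(-86))*Z(-8, 4) = (21*(-86))*(-1/15) = -1806*(-1/15) = 602/5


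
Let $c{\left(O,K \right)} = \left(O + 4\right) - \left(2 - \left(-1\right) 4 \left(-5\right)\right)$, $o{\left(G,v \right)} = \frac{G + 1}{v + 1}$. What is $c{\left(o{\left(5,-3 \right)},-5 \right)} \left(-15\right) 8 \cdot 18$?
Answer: $-41040$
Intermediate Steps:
$o{\left(G,v \right)} = \frac{1 + G}{1 + v}$
$c{\left(O,K \right)} = 22 + O$ ($c{\left(O,K \right)} = \left(4 + O\right) - -18 = \left(4 + O\right) + \left(-2 + 20\right) = \left(4 + O\right) + 18 = 22 + O$)
$c{\left(o{\left(5,-3 \right)},-5 \right)} \left(-15\right) 8 \cdot 18 = \left(22 + \frac{1 + 5}{1 - 3}\right) \left(-15\right) 8 \cdot 18 = \left(22 + \frac{1}{-2} \cdot 6\right) \left(\left(-120\right) 18\right) = \left(22 - 3\right) \left(-2160\right) = 19 \left(-2160\right) = -41040$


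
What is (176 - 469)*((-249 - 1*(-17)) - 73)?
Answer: 89365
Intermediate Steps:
(176 - 469)*((-249 - 1*(-17)) - 73) = -293*((-249 + 17) - 73) = -293*(-232 - 73) = -293*(-305) = 89365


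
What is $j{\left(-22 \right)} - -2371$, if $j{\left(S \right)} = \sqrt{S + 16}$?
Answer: $2371 + i \sqrt{6} \approx 2371.0 + 2.4495 i$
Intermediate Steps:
$j{\left(S \right)} = \sqrt{16 + S}$
$j{\left(-22 \right)} - -2371 = \sqrt{16 - 22} - -2371 = \sqrt{-6} + 2371 = i \sqrt{6} + 2371 = 2371 + i \sqrt{6}$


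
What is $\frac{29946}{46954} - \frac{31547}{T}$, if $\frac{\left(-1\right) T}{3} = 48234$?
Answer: $\frac{2907251965}{3397168854} \approx 0.85579$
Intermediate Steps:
$T = -144702$ ($T = \left(-3\right) 48234 = -144702$)
$\frac{29946}{46954} - \frac{31547}{T} = \frac{29946}{46954} - \frac{31547}{-144702} = 29946 \cdot \frac{1}{46954} - - \frac{31547}{144702} = \frac{14973}{23477} + \frac{31547}{144702} = \frac{2907251965}{3397168854}$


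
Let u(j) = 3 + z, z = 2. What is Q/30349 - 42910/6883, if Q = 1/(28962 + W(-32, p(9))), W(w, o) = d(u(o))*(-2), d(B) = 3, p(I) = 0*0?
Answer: -37708691977157/6048681587652 ≈ -6.2342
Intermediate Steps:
p(I) = 0
u(j) = 5 (u(j) = 3 + 2 = 5)
W(w, o) = -6 (W(w, o) = 3*(-2) = -6)
Q = 1/28956 (Q = 1/(28962 - 6) = 1/28956 ≈ 3.4535e-5)
Q/30349 - 42910/6883 = (1/28956)/30349 - 42910/6883 = (1/28956)*(1/30349) - 42910*1/6883 = 1/878785644 - 42910/6883 = -37708691977157/6048681587652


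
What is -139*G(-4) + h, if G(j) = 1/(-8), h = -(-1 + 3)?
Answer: 123/8 ≈ 15.375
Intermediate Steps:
h = -2 (h = -1*2 = -2)
G(j) = -⅛
-139*G(-4) + h = -139*(-⅛) - 2 = 139/8 - 2 = 123/8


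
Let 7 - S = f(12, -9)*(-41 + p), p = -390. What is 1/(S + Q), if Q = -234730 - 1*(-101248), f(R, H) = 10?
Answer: -1/129165 ≈ -7.7420e-6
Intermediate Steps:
Q = -133482 (Q = -234730 + 101248 = -133482)
S = 4317 (S = 7 - 10*(-41 - 390) = 7 - 10*(-431) = 7 - 1*(-4310) = 7 + 4310 = 4317)
1/(S + Q) = 1/(4317 - 133482) = 1/(-129165) = -1/129165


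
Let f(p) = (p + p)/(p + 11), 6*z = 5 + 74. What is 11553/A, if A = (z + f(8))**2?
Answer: 150142788/2550409 ≈ 58.870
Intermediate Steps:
z = 79/6 (z = (5 + 74)/6 = (1/6)*79 = 79/6 ≈ 13.167)
f(p) = 2*p/(11 + p) (f(p) = (2*p)/(11 + p) = 2*p/(11 + p))
A = 2550409/12996 (A = (79/6 + 2*8/(11 + 8))**2 = (79/6 + 2*8/19)**2 = (79/6 + 2*8*(1/19))**2 = (79/6 + 16/19)**2 = (1597/114)**2 = 2550409/12996 ≈ 196.25)
11553/A = 11553/(2550409/12996) = 11553*(12996/2550409) = 150142788/2550409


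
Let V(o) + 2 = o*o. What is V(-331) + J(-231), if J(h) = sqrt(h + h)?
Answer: 109559 + I*sqrt(462) ≈ 1.0956e+5 + 21.494*I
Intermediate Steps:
J(h) = sqrt(2)*sqrt(h) (J(h) = sqrt(2*h) = sqrt(2)*sqrt(h))
V(o) = -2 + o**2 (V(o) = -2 + o*o = -2 + o**2)
V(-331) + J(-231) = (-2 + (-331)**2) + sqrt(2)*sqrt(-231) = (-2 + 109561) + sqrt(2)*(I*sqrt(231)) = 109559 + I*sqrt(462)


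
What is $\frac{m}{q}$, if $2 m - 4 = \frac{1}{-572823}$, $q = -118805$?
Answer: $- \frac{2291291}{136108473030} \approx -1.6834 \cdot 10^{-5}$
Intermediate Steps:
$m = \frac{2291291}{1145646}$ ($m = 2 + \frac{1}{2 \left(-572823\right)} = 2 + \frac{1}{2} \left(- \frac{1}{572823}\right) = 2 - \frac{1}{1145646} = \frac{2291291}{1145646} \approx 2.0$)
$\frac{m}{q} = \frac{2291291}{1145646 \left(-118805\right)} = \frac{2291291}{1145646} \left(- \frac{1}{118805}\right) = - \frac{2291291}{136108473030}$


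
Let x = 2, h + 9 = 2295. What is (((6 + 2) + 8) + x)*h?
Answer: 41148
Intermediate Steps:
h = 2286 (h = -9 + 2295 = 2286)
(((6 + 2) + 8) + x)*h = (((6 + 2) + 8) + 2)*2286 = ((8 + 8) + 2)*2286 = (16 + 2)*2286 = 18*2286 = 41148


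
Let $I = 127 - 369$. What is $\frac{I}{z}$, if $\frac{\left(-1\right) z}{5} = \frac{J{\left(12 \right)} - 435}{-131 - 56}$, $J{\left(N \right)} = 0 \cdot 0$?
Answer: $\frac{45254}{2175} \approx 20.806$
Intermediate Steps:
$J{\left(N \right)} = 0$
$z = - \frac{2175}{187}$ ($z = - 5 \frac{0 - 435}{-131 - 56} = - 5 \frac{0 - 435}{-187} = - 5 \left(\left(-435\right) \left(- \frac{1}{187}\right)\right) = \left(-5\right) \frac{435}{187} = - \frac{2175}{187} \approx -11.631$)
$I = -242$ ($I = 127 - 369 = -242$)
$\frac{I}{z} = - \frac{242}{- \frac{2175}{187}} = \left(-242\right) \left(- \frac{187}{2175}\right) = \frac{45254}{2175}$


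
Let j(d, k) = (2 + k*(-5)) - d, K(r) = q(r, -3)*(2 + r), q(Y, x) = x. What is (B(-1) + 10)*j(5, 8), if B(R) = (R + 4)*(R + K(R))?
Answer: 86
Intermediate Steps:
K(r) = -6 - 3*r (K(r) = -3*(2 + r) = -6 - 3*r)
j(d, k) = 2 - d - 5*k (j(d, k) = (2 - 5*k) - d = 2 - d - 5*k)
B(R) = (-6 - 2*R)*(4 + R) (B(R) = (R + 4)*(R + (-6 - 3*R)) = (4 + R)*(-6 - 2*R) = (-6 - 2*R)*(4 + R))
(B(-1) + 10)*j(5, 8) = ((-24 - 14*(-1) - 2*(-1)²) + 10)*(2 - 1*5 - 5*8) = ((-24 + 14 - 2*1) + 10)*(2 - 5 - 40) = ((-24 + 14 - 2) + 10)*(-43) = (-12 + 10)*(-43) = -2*(-43) = 86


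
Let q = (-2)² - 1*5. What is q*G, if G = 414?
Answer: -414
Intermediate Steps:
q = -1 (q = 4 - 5 = -1)
q*G = -1*414 = -414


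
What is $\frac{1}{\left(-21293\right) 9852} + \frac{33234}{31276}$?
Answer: $\frac{1742945789387}{1640259154884} \approx 1.0626$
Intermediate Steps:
$\frac{1}{\left(-21293\right) 9852} + \frac{33234}{31276} = \left(- \frac{1}{21293}\right) \frac{1}{9852} + 33234 \cdot \frac{1}{31276} = - \frac{1}{209778636} + \frac{16617}{15638} = \frac{1742945789387}{1640259154884}$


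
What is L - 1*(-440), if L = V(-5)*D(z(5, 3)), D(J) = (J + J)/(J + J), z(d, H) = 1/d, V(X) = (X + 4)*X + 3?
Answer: 448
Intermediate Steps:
V(X) = 3 + X*(4 + X) (V(X) = (4 + X)*X + 3 = X*(4 + X) + 3 = 3 + X*(4 + X))
D(J) = 1 (D(J) = (2*J)/((2*J)) = (2*J)*(1/(2*J)) = 1)
L = 8 (L = (3 + (-5)² + 4*(-5))*1 = (3 + 25 - 20)*1 = 8*1 = 8)
L - 1*(-440) = 8 - 1*(-440) = 8 + 440 = 448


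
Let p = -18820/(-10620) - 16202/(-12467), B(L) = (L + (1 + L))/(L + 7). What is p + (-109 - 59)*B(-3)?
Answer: 1410529879/6619977 ≈ 213.07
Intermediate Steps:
B(L) = (1 + 2*L)/(7 + L)
p = 20334709/6619977 (p = -18820*(-1/10620) - 16202*(-1/12467) = 941/531 + 16202/12467 = 20334709/6619977 ≈ 3.0717)
p + (-109 - 59)*B(-3) = 20334709/6619977 + (-109 - 59)*((1 + 2*(-3))/(7 - 3)) = 20334709/6619977 - 168*(1 - 6)/4 = 20334709/6619977 - 42*(-5) = 20334709/6619977 - 168*(-5/4) = 20334709/6619977 + 210 = 1410529879/6619977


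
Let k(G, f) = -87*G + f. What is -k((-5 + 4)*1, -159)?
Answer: 72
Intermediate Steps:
k(G, f) = f - 87*G
-k((-5 + 4)*1, -159) = -(-159 - 87*(-5 + 4)) = -(-159 - (-87)) = -(-159 - 87*(-1)) = -(-159 + 87) = -1*(-72) = 72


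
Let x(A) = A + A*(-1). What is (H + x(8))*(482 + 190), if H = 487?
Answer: 327264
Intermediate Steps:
x(A) = 0 (x(A) = A - A = 0)
(H + x(8))*(482 + 190) = (487 + 0)*(482 + 190) = 487*672 = 327264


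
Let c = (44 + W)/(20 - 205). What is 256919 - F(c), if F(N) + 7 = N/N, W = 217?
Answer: 256925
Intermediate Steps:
c = -261/185 (c = (44 + 217)/(20 - 205) = 261/(-185) = 261*(-1/185) = -261/185 ≈ -1.4108)
F(N) = -6 (F(N) = -7 + N/N = -7 + 1 = -6)
256919 - F(c) = 256919 - 1*(-6) = 256919 + 6 = 256925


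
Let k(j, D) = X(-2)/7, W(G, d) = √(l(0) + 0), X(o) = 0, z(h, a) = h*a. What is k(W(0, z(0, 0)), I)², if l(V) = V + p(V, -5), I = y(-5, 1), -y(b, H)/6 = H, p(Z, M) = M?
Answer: 0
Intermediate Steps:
z(h, a) = a*h
y(b, H) = -6*H
I = -6 (I = -6*1 = -6)
l(V) = -5 + V (l(V) = V - 5 = -5 + V)
W(G, d) = I*√5 (W(G, d) = √((-5 + 0) + 0) = √(-5 + 0) = √(-5) = I*√5)
k(j, D) = 0 (k(j, D) = 0/7 = 0*(⅐) = 0)
k(W(0, z(0, 0)), I)² = 0² = 0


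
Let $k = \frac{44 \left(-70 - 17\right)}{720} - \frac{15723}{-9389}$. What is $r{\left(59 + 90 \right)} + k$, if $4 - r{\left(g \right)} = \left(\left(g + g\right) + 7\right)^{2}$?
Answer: $- \frac{52404501851}{563340} \approx -93025.0$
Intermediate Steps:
$r{\left(g \right)} = 4 - \left(7 + 2 g\right)^{2}$ ($r{\left(g \right)} = 4 - \left(\left(g + g\right) + 7\right)^{2} = 4 - \left(2 g + 7\right)^{2} = 4 - \left(7 + 2 g\right)^{2}$)
$k = - \frac{2051711}{563340}$ ($k = 44 \left(-87\right) \frac{1}{720} - - \frac{15723}{9389} = \left(-3828\right) \frac{1}{720} + \frac{15723}{9389} = - \frac{319}{60} + \frac{15723}{9389} = - \frac{2051711}{563340} \approx -3.642$)
$r{\left(59 + 90 \right)} + k = \left(4 - \left(7 + 2 \left(59 + 90\right)\right)^{2}\right) - \frac{2051711}{563340} = \left(4 - \left(7 + 2 \cdot 149\right)^{2}\right) - \frac{2051711}{563340} = \left(4 - \left(7 + 298\right)^{2}\right) - \frac{2051711}{563340} = \left(4 - 305^{2}\right) - \frac{2051711}{563340} = \left(4 - 93025\right) - \frac{2051711}{563340} = -93021 - \frac{2051711}{563340} = - \frac{52404501851}{563340}$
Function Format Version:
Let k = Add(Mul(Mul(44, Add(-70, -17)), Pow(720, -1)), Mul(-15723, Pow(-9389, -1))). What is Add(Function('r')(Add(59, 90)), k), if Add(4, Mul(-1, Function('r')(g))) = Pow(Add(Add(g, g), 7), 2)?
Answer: Rational(-52404501851, 563340) ≈ -93025.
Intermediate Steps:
Function('r')(g) = Add(4, Mul(-1, Pow(Add(7, Mul(2, g)), 2))) (Function('r')(g) = Add(4, Mul(-1, Pow(Add(Add(g, g), 7), 2))) = Add(4, Mul(-1, Pow(Add(Mul(2, g), 7), 2))) = Add(4, Mul(-1, Pow(Add(7, Mul(2, g)), 2))))
k = Rational(-2051711, 563340) (k = Add(Mul(Mul(44, -87), Rational(1, 720)), Mul(-15723, Rational(-1, 9389))) = Add(Mul(-3828, Rational(1, 720)), Rational(15723, 9389)) = Add(Rational(-319, 60), Rational(15723, 9389)) = Rational(-2051711, 563340) ≈ -3.6420)
Add(Function('r')(Add(59, 90)), k) = Add(Add(4, Mul(-1, Pow(Add(7, Mul(2, Add(59, 90))), 2))), Rational(-2051711, 563340)) = Add(Add(4, Mul(-1, Pow(Add(7, Mul(2, 149)), 2))), Rational(-2051711, 563340)) = Add(Add(4, Mul(-1, Pow(Add(7, 298), 2))), Rational(-2051711, 563340)) = Add(Add(4, Mul(-1, Pow(305, 2))), Rational(-2051711, 563340)) = Add(Add(4, Mul(-1, 93025)), Rational(-2051711, 563340)) = Add(Add(4, -93025), Rational(-2051711, 563340)) = Add(-93021, Rational(-2051711, 563340)) = Rational(-52404501851, 563340)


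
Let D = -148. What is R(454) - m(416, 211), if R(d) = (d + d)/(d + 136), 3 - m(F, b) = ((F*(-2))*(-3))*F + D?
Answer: 306265029/295 ≈ 1.0382e+6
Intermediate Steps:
m(F, b) = 151 - 6*F**2 (m(F, b) = 3 - (((F*(-2))*(-3))*F - 148) = 3 - ((-2*F*(-3))*F - 148) = 3 - ((6*F)*F - 148) = 3 - (6*F**2 - 148) = 3 - (-148 + 6*F**2) = 3 + (148 - 6*F**2) = 151 - 6*F**2)
R(d) = 2*d/(136 + d) (R(d) = (2*d)/(136 + d) = 2*d/(136 + d))
R(454) - m(416, 211) = 2*454/(136 + 454) - (151 - 6*416**2) = 2*454/590 - (151 - 6*173056) = 2*454*(1/590) - (151 - 1038336) = 454/295 - 1*(-1038185) = 454/295 + 1038185 = 306265029/295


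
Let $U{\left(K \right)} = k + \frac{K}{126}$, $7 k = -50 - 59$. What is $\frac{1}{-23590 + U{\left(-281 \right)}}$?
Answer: $- \frac{126}{2974583} \approx -4.2359 \cdot 10^{-5}$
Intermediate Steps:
$k = - \frac{109}{7}$ ($k = \frac{-50 - 59}{7} = \frac{1}{7} \left(-109\right) = - \frac{109}{7} \approx -15.571$)
$U{\left(K \right)} = - \frac{109}{7} + \frac{K}{126}$
$\frac{1}{-23590 + U{\left(-281 \right)}} = \frac{1}{-23590 + \left(- \frac{109}{7} + \frac{1}{126} \left(-281\right)\right)} = \frac{1}{-23590 - \frac{2243}{126}} = \frac{1}{- \frac{2974583}{126}} = - \frac{126}{2974583}$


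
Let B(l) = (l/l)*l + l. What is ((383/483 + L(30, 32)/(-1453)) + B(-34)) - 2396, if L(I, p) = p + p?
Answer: -1728707149/701799 ≈ -2463.3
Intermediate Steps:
L(I, p) = 2*p
B(l) = 2*l (B(l) = 1*l + l = l + l = 2*l)
((383/483 + L(30, 32)/(-1453)) + B(-34)) - 2396 = ((383/483 + (2*32)/(-1453)) + 2*(-34)) - 2396 = ((383*(1/483) + 64*(-1/1453)) - 68) - 2396 = ((383/483 - 64/1453) - 68) - 2396 = (525587/701799 - 68) - 2396 = -47196745/701799 - 2396 = -1728707149/701799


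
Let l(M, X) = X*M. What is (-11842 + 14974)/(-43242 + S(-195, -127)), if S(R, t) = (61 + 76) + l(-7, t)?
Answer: -261/3518 ≈ -0.074190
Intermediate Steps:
l(M, X) = M*X
S(R, t) = 137 - 7*t (S(R, t) = (61 + 76) - 7*t = 137 - 7*t)
(-11842 + 14974)/(-43242 + S(-195, -127)) = (-11842 + 14974)/(-43242 + (137 - 7*(-127))) = 3132/(-43242 + (137 + 889)) = 3132/(-43242 + 1026) = 3132/(-42216) = 3132*(-1/42216) = -261/3518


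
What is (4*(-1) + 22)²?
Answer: 324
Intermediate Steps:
(4*(-1) + 22)² = (-4 + 22)² = 18² = 324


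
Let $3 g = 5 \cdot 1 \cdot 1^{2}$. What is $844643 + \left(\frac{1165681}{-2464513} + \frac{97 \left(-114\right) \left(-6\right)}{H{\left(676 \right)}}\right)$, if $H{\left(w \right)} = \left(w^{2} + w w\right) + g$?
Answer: $\frac{5707547426214744830}{6757352078693} \approx 8.4464 \cdot 10^{5}$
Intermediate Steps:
$g = \frac{5}{3}$ ($g = \frac{5 \cdot 1 \cdot 1^{2}}{3} = \frac{5 \cdot 1}{3} = \frac{1}{3} \cdot 5 = \frac{5}{3} \approx 1.6667$)
$H{\left(w \right)} = \frac{5}{3} + 2 w^{2}$ ($H{\left(w \right)} = \left(w^{2} + w w\right) + \frac{5}{3} = \left(w^{2} + w^{2}\right) + \frac{5}{3} = 2 w^{2} + \frac{5}{3} = \frac{5}{3} + 2 w^{2}$)
$844643 + \left(\frac{1165681}{-2464513} + \frac{97 \left(-114\right) \left(-6\right)}{H{\left(676 \right)}}\right) = 844643 + \left(\frac{1165681}{-2464513} + \frac{97 \left(-114\right) \left(-6\right)}{\frac{5}{3} + 2 \cdot 676^{2}}\right) = 844643 + \left(1165681 \left(- \frac{1}{2464513}\right) + \frac{\left(-11058\right) \left(-6\right)}{\frac{5}{3} + 2 \cdot 456976}\right) = 844643 - \left(\frac{1165681}{2464513} - \frac{66348}{\frac{5}{3} + 913952}\right) = 844643 - \left(\frac{1165681}{2464513} - \frac{66348}{\frac{2741861}{3}}\right) = 844643 + \left(- \frac{1165681}{2464513} + 66348 \cdot \frac{3}{2741861}\right) = 844643 + \left(- \frac{1165681}{2464513} + \frac{199044}{2741861}\right) = 844643 - \frac{2705588746769}{6757352078693} = \frac{5707547426214744830}{6757352078693}$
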